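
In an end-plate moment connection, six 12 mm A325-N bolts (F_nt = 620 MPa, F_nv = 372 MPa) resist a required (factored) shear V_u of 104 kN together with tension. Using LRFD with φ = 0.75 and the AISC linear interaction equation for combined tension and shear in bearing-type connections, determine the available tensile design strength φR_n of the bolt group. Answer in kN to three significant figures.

A_b = π·12²/4 = 113.1 mm²; f_rv = 104 × 1000 / (6 × 113.1) = 153.3 MPa.
F'_nt = 1.3 F_nt − (F_nt / φF_nv) f_rv = 1.3·620 − (620/(0.75·372))·153.3 = 465.4 MPa, capped at F_nt → F'_nt = 465.4 MPa.
R_n = F'_nt · A_b · n = 465.4 × 113.1 × 6 / 1000 = 315.8 kN.
Design strength φR_n = 0.75 × 315.8 = 237 kN.

237 kN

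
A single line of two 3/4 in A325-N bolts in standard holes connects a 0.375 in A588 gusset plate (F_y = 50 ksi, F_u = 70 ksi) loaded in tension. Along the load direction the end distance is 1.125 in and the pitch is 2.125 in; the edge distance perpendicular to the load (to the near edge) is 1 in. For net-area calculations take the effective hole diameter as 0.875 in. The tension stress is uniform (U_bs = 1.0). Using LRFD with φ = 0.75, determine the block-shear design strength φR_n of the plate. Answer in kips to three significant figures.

34 kips

Shear plane L_v = 1.125 + 1·2.125 = 3.25 in; A_gv = 3.25 × 0.375 = 1.219 in².
A_nv = (3.25 − 1.5·0.875) × 0.375 = 0.7266 in².
A_nt = (1 − 0.5·0.875) × 0.375 = 0.2109 in².
0.6 F_u A_nv = 30.52 kips; 0.6 F_y A_gv = 36.56 kips → shear rupture governs the shear term.
R_n = 30.52 + 1.0 × 70 × 0.2109 = 45.28 kips.
Design strength φR_n = 0.75 × 45.28 = 34 kips.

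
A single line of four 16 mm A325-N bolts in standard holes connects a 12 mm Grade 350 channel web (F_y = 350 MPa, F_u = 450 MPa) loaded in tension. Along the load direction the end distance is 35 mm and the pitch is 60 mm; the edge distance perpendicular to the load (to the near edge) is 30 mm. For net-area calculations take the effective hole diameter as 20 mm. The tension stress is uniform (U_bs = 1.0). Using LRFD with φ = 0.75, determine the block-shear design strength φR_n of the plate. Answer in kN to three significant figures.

Shear plane L_v = 35 + 3·60 = 215 mm; A_gv = 215 × 12 = 2580 mm².
A_nv = (215 − 3.5·20) × 12 = 1740 mm².
A_nt = (30 − 0.5·20) × 12 = 240 mm².
0.6 F_u A_nv = 469.8 kN; 0.6 F_y A_gv = 541.8 kN → shear rupture governs the shear term.
R_n = 469.8 + 1.0 × 450 × 240 / 1000 = 577.8 kN.
Design strength φR_n = 0.75 × 577.8 = 433 kN.

433 kN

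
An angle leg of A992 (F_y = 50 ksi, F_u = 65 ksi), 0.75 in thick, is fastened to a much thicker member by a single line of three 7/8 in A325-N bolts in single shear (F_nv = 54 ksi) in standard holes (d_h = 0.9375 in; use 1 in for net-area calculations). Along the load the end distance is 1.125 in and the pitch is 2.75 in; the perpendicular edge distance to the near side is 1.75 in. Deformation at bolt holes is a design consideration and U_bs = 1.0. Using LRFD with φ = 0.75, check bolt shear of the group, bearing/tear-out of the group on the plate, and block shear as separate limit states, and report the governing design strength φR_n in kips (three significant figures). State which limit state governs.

Bolt shear: A_b = π·0.875²/4 = 0.6013 in²; R_n = 54 × 0.6013 × 3 × 1 = 97.41 kips → 0.75 × 97.41 = 73.1 kips.
Bearing: edge l_c = 0.6562, r_n = 38.39 kips; interior l_c = 1.812, r_n = 102.4 kips; R_n = 38.39 + 2·102.4 = 243.1 kips → 182 kips.
Block shear: A_gv = 4.969, A_nv = 3.094, A_nt = 0.9375 in²; R_n = min(0.6F_uA_nv, 0.6F_yA_gv) + U_bs·F_u·A_nt = 181.6 kips → 136 kips.
Bolt shear governs: 73.1 kips.

73.1 kips (bolt shear governs)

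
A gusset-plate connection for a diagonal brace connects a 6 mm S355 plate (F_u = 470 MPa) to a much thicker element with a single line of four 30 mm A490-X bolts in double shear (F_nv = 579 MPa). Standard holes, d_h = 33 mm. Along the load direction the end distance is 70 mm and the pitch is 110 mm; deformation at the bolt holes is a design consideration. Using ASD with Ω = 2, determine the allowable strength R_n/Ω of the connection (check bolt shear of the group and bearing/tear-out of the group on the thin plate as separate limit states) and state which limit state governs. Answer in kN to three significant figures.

395 kN (bearing governs)

Bolt shear: A_b = π·30²/4 = 706.9 mm²; R_n = 579 × 706.9 × 4 × 2 / 1000 = 3274 kN → 3274 / 2 = 1640 kN.
Bearing (1.2 l_c t F_u ≤ 2.4 d t F_u): upper limit = 2.4·30·6·470 / 1000 = 203 kN.
  Edge l_c = 70 − 33/2 = 53.5 → r_n = 181 kN; interior l_c = 110 − 33 = 77 → r_n = 203 kN.
  R_n,bearing = 1·181 + 3·203 = 790.2 kN → 790.2 / 2 = 395 kN.
Bearing governs: 395 kN.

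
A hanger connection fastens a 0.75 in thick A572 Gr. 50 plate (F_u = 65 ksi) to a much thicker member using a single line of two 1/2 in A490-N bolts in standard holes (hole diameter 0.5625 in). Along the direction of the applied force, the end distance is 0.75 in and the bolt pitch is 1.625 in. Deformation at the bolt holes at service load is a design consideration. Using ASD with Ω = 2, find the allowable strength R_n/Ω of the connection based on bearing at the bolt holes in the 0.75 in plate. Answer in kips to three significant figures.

43 kips

Per bolt r_n = 1.2 l_c t F_u ≤ 2.4 d t F_u; upper limit = 2.4 × 0.5 × 0.75 × 65 = 58.5 kips.
Edge bolt: l_c = 0.75 − 0.5625/2 = 0.4688 in → 1.2 × 0.4688 × 0.75 × 65 = 27.42 → r_n = 27.42 kips.
Interior bolts: l_c = 1.625 − 0.5625 = 1.062 in → 1.2 × 1.062 × 0.75 × 65 = 62.16 → r_n = 58.5 kips.
R_n = 1 × 27.42 + 1 × 58.5 = 85.92 kips.
Allowable strength R_n/Ω = 85.92 / 2 = 43 kips.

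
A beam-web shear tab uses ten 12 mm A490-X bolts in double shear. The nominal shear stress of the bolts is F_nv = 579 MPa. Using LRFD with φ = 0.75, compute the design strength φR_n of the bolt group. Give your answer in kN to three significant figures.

A_b = π × 12² / 4 = 113.1 mm².
R_n = F_nv · A_b · n · n_s = 579 × 113.1 × 10 × 2 / 1000 = 1310 kN.
Design strength φR_n = 0.75 × 1310 = 982 kN.

982 kN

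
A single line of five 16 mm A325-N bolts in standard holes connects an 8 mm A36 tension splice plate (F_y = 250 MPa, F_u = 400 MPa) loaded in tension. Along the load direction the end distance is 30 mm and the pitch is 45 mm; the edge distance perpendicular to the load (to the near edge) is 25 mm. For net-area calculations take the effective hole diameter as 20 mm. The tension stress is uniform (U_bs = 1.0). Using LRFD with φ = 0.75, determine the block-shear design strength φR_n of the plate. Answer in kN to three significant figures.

209 kN

Shear plane L_v = 30 + 4·45 = 210 mm; A_gv = 210 × 8 = 1680 mm².
A_nv = (210 − 4.5·20) × 8 = 960 mm².
A_nt = (25 − 0.5·20) × 8 = 120 mm².
0.6 F_u A_nv = 230.4 kN; 0.6 F_y A_gv = 252 kN → shear rupture governs the shear term.
R_n = 230.4 + 1.0 × 400 × 120 / 1000 = 278.4 kN.
Design strength φR_n = 0.75 × 278.4 = 209 kN.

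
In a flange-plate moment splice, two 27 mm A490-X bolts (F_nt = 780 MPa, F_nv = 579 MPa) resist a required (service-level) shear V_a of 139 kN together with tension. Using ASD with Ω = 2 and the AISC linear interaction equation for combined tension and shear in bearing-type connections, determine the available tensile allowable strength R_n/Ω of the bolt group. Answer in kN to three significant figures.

A_b = π·27²/4 = 572.6 mm²; f_rv = 139 × 1000 / (2 × 572.6) = 121.4 MPa.
F'_nt = 1.3 F_nt − (Ω F_nt / F_nv) f_rv = 1.3·780 − (2·780/579)·121.4 = 687 MPa, capped at F_nt → F'_nt = 687 MPa.
R_n = F'_nt · A_b · n = 687 × 572.6 × 2 / 1000 = 786.6 kN.
Allowable strength R_n/Ω = 786.6 / 2 = 393 kN.

393 kN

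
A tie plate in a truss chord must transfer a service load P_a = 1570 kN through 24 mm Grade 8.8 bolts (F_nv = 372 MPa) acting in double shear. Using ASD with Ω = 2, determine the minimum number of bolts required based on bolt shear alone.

10 bolts

A_b = π·24²/4 = 452.4 mm².
Per-bolt allowable strength R_n/Ω = 372 × 452.4 × 2 / 1000 / 2 = 168.3 kN.
n ≥ 1570 / 168.3 = 9.329 → use 10 bolts.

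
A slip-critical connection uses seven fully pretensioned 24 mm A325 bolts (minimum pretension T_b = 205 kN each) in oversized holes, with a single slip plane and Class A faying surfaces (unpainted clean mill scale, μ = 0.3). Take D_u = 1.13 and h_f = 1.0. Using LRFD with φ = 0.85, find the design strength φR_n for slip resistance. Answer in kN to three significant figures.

R_n = μ · D_u · h_f · T_b · n_s · n_b = 0.3 × 1.13 × 1.0 × 205 × 1 × 7 = 486.5 kN.
Design strength φR_n = 0.85 × 486.5 = 413 kN.

413 kN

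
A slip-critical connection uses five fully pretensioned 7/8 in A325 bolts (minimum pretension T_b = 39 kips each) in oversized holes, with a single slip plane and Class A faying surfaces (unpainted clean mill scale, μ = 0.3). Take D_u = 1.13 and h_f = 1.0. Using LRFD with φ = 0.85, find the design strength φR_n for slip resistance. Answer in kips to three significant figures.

R_n = μ · D_u · h_f · T_b · n_s · n_b = 0.3 × 1.13 × 1.0 × 39 × 1 × 5 = 66.1 kips.
Design strength φR_n = 0.85 × 66.1 = 56.2 kips.

56.2 kips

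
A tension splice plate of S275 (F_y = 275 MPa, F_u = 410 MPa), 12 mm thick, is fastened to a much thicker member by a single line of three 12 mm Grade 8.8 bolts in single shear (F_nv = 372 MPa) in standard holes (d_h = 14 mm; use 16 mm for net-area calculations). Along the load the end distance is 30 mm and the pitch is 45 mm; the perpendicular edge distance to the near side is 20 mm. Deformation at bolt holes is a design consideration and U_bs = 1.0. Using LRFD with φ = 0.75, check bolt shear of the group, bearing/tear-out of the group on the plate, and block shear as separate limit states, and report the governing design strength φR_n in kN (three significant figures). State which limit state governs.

Bolt shear: A_b = π·12²/4 = 113.1 mm²; R_n = 372 × 113.1 × 3 × 1 / 1000 = 126.2 kN → 0.75 × 126.2 = 94.7 kN.
Bearing: edge l_c = 23, r_n = 135.8 kN; interior l_c = 31, r_n = 141.7 kN; R_n = 135.8 + 2·141.7 = 419.2 kN → 314 kN.
Block shear: A_gv = 1440, A_nv = 960, A_nt = 144 mm²; R_n = min(0.6F_uA_nv, 0.6F_yA_gv) + U_bs·F_u·A_nt = 295.2 kN → 221 kN.
Bolt shear governs: 94.7 kN.

94.7 kN (bolt shear governs)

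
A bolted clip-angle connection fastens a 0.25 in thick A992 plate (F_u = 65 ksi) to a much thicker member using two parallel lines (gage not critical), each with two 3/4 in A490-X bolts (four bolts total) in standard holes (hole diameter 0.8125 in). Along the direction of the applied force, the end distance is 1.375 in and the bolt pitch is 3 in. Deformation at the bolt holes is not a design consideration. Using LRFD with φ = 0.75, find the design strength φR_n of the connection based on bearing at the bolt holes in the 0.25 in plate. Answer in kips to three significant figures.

90.3 kips

Per bolt r_n = 1.5 l_c t F_u ≤ 3.0 d t F_u; upper limit = 3.0 × 0.75 × 0.25 × 65 = 36.56 kips.
Edge bolt: l_c = 1.375 − 0.8125/2 = 0.9688 in → 1.5 × 0.9688 × 0.25 × 65 = 23.61 → r_n = 23.61 kips.
Interior bolts: l_c = 3 − 0.8125 = 2.188 in → 1.5 × 2.188 × 0.25 × 65 = 53.32 → r_n = 36.56 kips.
R_n = 2 × 23.61 + 2 × 36.56 = 120.4 kips.
Design strength φR_n = 0.75 × 120.4 = 90.3 kips.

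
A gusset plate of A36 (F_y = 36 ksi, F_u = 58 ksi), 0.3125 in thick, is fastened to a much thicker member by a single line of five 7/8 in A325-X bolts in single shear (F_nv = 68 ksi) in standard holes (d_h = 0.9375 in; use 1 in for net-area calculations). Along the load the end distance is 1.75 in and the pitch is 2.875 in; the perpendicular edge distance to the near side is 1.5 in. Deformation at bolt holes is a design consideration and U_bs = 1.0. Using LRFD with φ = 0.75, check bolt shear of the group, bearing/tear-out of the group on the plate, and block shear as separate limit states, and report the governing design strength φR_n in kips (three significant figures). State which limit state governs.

Bolt shear: A_b = π·0.875²/4 = 0.6013 in²; R_n = 68 × 0.6013 × 5 × 1 = 204.4 kips → 0.75 × 204.4 = 153 kips.
Bearing: edge l_c = 1.281, r_n = 27.87 kips; interior l_c = 1.938, r_n = 38.06 kips; R_n = 27.87 + 4·38.06 = 180.1 kips → 135 kips.
Block shear: A_gv = 4.141, A_nv = 2.734, A_nt = 0.3125 in²; R_n = min(0.6F_uA_nv, 0.6F_yA_gv) + U_bs·F_u·A_nt = 107.6 kips → 80.7 kips.
Block shear governs: 80.7 kips.

80.7 kips (block shear governs)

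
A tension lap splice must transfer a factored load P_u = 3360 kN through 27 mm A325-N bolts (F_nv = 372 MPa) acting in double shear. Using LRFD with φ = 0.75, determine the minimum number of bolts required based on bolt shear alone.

A_b = π·27²/4 = 572.6 mm².
Per-bolt design strength φR_n = 0.75 × 372 × 572.6 × 2 / 1000 = 319.5 kN.
n ≥ 3360 / 319.5 = 10.52 → use 11 bolts.

11 bolts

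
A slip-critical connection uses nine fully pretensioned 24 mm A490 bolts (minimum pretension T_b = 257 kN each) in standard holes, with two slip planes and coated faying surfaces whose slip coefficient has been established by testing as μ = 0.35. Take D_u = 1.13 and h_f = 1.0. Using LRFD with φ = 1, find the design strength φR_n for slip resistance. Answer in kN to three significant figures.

R_n = μ · D_u · h_f · T_b · n_s · n_b = 0.35 × 1.13 × 1.0 × 257 × 2 × 9 = 1830 kN.
Design strength φR_n = 1 × 1830 = 1830 kN.

1830 kN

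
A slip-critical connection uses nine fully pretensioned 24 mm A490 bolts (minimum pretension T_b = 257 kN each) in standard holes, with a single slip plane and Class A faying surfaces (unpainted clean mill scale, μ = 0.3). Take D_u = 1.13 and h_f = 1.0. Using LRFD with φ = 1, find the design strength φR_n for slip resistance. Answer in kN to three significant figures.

784 kN

R_n = μ · D_u · h_f · T_b · n_s · n_b = 0.3 × 1.13 × 1.0 × 257 × 1 × 9 = 784.1 kN.
Design strength φR_n = 1 × 784.1 = 784 kN.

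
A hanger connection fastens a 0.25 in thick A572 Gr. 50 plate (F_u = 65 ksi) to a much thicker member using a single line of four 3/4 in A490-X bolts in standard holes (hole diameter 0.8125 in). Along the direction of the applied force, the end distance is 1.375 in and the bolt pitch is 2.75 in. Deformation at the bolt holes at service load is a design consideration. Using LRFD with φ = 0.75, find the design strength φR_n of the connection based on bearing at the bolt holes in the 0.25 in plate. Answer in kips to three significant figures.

Per bolt r_n = 1.2 l_c t F_u ≤ 2.4 d t F_u; upper limit = 2.4 × 0.75 × 0.25 × 65 = 29.25 kips.
Edge bolt: l_c = 1.375 − 0.8125/2 = 0.9688 in → 1.2 × 0.9688 × 0.25 × 65 = 18.89 → r_n = 18.89 kips.
Interior bolts: l_c = 2.75 − 0.8125 = 1.938 in → 1.2 × 1.938 × 0.25 × 65 = 37.78 → r_n = 29.25 kips.
R_n = 1 × 18.89 + 3 × 29.25 = 106.6 kips.
Design strength φR_n = 0.75 × 106.6 = 80 kips.

80 kips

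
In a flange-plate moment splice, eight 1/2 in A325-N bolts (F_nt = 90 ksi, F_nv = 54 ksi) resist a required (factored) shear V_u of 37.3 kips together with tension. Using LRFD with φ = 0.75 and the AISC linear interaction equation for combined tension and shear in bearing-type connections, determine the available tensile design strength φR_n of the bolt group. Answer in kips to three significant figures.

75.7 kips

A_b = π·0.5²/4 = 0.1963 in²; f_rv = 37.3 / (8 × 0.1963) = 23.75 ksi.
F'_nt = 1.3 F_nt − (F_nt / φF_nv) f_rv = 1.3·90 − (90/(0.75·54))·23.75 = 64.23 ksi, capped at F_nt → F'_nt = 64.23 ksi.
R_n = F'_nt · A_b · n = 64.23 × 0.1963 × 8 = 100.9 kips.
Design strength φR_n = 0.75 × 100.9 = 75.7 kips.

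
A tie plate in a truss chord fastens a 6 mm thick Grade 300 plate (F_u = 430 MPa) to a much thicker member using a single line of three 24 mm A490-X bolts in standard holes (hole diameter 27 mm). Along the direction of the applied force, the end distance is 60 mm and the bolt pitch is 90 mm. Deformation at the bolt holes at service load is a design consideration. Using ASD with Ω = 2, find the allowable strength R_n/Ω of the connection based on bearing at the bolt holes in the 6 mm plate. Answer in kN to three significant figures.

Per bolt r_n = 1.2 l_c t F_u ≤ 2.4 d t F_u; upper limit = 2.4 × 24 × 6 × 430 / 1000 = 148.6 kN.
Edge bolt: l_c = 60 − 27/2 = 46.5 mm → 1.2 × 46.5 × 6 × 430 / 1000 = 144 → r_n = 144 kN.
Interior bolts: l_c = 90 − 27 = 63 mm → 1.2 × 63 × 6 × 430 / 1000 = 195 → r_n = 148.6 kN.
R_n = 1 × 144 + 2 × 148.6 = 441.2 kN.
Allowable strength R_n/Ω = 441.2 / 2 = 221 kN.

221 kN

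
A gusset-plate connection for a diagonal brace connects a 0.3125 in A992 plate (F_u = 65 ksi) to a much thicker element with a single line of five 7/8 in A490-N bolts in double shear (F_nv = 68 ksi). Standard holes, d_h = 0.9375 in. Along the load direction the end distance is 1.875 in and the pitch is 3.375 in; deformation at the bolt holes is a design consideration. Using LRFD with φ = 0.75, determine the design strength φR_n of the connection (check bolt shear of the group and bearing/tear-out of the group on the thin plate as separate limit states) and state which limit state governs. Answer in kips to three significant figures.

154 kips (bearing governs)

Bolt shear: A_b = π·0.875²/4 = 0.6013 in²; R_n = 68 × 0.6013 × 5 × 2 = 408.9 kips → 0.75 × 408.9 = 307 kips.
Bearing (1.2 l_c t F_u ≤ 2.4 d t F_u): upper limit = 2.4·0.875·0.3125·65 = 42.66 kips.
  Edge l_c = 1.875 − 0.9375/2 = 1.406 → r_n = 34.28 kips; interior l_c = 3.375 − 0.9375 = 2.438 → r_n = 42.66 kips.
  R_n,bearing = 1·34.28 + 4·42.66 = 204.9 kips → 0.75 × 204.9 = 154 kips.
Bearing governs: 154 kips.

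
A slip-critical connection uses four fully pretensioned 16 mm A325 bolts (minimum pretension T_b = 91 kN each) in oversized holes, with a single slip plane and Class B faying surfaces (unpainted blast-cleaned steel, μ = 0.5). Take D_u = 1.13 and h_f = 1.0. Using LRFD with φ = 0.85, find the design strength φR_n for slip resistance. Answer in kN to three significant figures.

175 kN

R_n = μ · D_u · h_f · T_b · n_s · n_b = 0.5 × 1.13 × 1.0 × 91 × 1 × 4 = 205.7 kN.
Design strength φR_n = 0.85 × 205.7 = 175 kN.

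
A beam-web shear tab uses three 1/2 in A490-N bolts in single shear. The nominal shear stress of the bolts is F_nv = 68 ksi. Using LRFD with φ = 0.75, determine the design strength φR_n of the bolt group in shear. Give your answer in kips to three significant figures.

30 kips

A_b = π × 0.5² / 4 = 0.1963 in².
R_n = F_nv · A_b · n · n_s = 68 × 0.1963 × 3 × 1 = 40.06 kips.
Design strength φR_n = 0.75 × 40.06 = 30 kips.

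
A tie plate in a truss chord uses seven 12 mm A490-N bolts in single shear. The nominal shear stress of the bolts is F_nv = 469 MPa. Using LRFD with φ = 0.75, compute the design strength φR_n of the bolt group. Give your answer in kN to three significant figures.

A_b = π × 12² / 4 = 113.1 mm².
R_n = F_nv · A_b · n · n_s = 469 × 113.1 × 7 × 1 / 1000 = 371.3 kN.
Design strength φR_n = 0.75 × 371.3 = 278 kN.

278 kN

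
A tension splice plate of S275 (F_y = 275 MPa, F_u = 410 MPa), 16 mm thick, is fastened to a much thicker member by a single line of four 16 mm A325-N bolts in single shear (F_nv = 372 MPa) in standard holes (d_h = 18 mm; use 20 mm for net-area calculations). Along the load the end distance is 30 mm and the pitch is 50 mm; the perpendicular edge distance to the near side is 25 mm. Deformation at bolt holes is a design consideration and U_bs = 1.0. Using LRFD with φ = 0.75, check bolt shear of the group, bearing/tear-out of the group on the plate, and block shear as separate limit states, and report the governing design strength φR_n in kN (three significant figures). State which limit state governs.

224 kN (bolt shear governs)

Bolt shear: A_b = π·16²/4 = 201.1 mm²; R_n = 372 × 201.1 × 4 × 1 / 1000 = 299.2 kN → 0.75 × 299.2 = 224 kN.
Bearing: edge l_c = 21, r_n = 165.3 kN; interior l_c = 32, r_n = 251.9 kN; R_n = 165.3 + 3·251.9 = 921 kN → 691 kN.
Block shear: A_gv = 2880, A_nv = 1760, A_nt = 240 mm²; R_n = min(0.6F_uA_nv, 0.6F_yA_gv) + U_bs·F_u·A_nt = 531.4 kN → 399 kN.
Bolt shear governs: 224 kN.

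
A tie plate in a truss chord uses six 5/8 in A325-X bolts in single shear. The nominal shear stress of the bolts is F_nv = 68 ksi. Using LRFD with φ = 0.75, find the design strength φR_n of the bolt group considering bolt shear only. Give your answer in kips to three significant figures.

93.9 kips

A_b = π × 0.625² / 4 = 0.3068 in².
R_n = F_nv · A_b · n · n_s = 68 × 0.3068 × 6 × 1 = 125.2 kips.
Design strength φR_n = 0.75 × 125.2 = 93.9 kips.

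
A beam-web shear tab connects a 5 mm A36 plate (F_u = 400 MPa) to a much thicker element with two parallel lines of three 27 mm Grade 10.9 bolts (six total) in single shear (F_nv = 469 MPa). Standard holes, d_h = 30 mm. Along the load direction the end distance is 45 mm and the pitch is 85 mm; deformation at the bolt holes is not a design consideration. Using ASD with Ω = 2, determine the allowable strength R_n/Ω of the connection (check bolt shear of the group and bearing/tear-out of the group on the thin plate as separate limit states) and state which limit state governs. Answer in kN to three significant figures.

414 kN (bearing governs)

Bolt shear: A_b = π·27²/4 = 572.6 mm²; R_n = 469 × 572.6 × 6 × 1 / 1000 = 1611 kN → 1611 / 2 = 806 kN.
Bearing (1.5 l_c t F_u ≤ 3.0 d t F_u): upper limit = 3.0·27·5·400 / 1000 = 162 kN.
  Edge l_c = 45 − 30/2 = 30 → r_n = 90 kN; interior l_c = 85 − 30 = 55 → r_n = 162 kN.
  R_n,bearing = 2·90 + 4·162 = 828 kN → 828 / 2 = 414 kN.
Bearing governs: 414 kN.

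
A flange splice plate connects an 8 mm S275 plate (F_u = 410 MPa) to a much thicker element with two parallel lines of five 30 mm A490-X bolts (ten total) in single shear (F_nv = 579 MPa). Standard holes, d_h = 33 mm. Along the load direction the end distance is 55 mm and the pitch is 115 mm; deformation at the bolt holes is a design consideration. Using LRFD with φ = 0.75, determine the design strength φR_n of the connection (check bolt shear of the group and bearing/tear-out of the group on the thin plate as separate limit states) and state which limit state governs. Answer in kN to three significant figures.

1640 kN (bearing governs)

Bolt shear: A_b = π·30²/4 = 706.9 mm²; R_n = 579 × 706.9 × 10 × 1 / 1000 = 4093 kN → 0.75 × 4093 = 3070 kN.
Bearing (1.2 l_c t F_u ≤ 2.4 d t F_u): upper limit = 2.4·30·8·410 / 1000 = 236.2 kN.
  Edge l_c = 55 − 33/2 = 38.5 → r_n = 151.5 kN; interior l_c = 115 − 33 = 82 → r_n = 236.2 kN.
  R_n,bearing = 2·151.5 + 8·236.2 = 2192 kN → 0.75 × 2192 = 1640 kN.
Bearing governs: 1640 kN.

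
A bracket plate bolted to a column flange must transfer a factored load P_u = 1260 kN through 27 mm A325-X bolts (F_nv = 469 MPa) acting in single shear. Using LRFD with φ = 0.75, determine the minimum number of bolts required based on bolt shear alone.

A_b = π·27²/4 = 572.6 mm².
Per-bolt design strength φR_n = 0.75 × 469 × 572.6 × 1 / 1000 = 201.4 kN.
n ≥ 1260 / 201.4 = 6.256 → use 7 bolts.

7 bolts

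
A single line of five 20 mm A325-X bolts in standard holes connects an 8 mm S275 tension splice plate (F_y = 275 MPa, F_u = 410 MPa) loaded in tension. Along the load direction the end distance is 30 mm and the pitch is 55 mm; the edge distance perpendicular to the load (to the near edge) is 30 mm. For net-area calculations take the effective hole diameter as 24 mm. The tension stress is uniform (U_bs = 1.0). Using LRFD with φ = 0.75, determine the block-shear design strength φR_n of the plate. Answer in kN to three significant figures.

254 kN

Shear plane L_v = 30 + 4·55 = 250 mm; A_gv = 250 × 8 = 2000 mm².
A_nv = (250 − 4.5·24) × 8 = 1136 mm².
A_nt = (30 − 0.5·24) × 8 = 144 mm².
0.6 F_u A_nv = 279.5 kN; 0.6 F_y A_gv = 330 kN → shear rupture governs the shear term.
R_n = 279.5 + 1.0 × 410 × 144 / 1000 = 338.5 kN.
Design strength φR_n = 0.75 × 338.5 = 254 kN.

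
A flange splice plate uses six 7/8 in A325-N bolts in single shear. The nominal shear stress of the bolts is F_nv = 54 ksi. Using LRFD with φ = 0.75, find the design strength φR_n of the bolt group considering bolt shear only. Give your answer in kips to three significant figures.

A_b = π × 0.875² / 4 = 0.6013 in².
R_n = F_nv · A_b · n · n_s = 54 × 0.6013 × 6 × 1 = 194.8 kips.
Design strength φR_n = 0.75 × 194.8 = 146 kips.

146 kips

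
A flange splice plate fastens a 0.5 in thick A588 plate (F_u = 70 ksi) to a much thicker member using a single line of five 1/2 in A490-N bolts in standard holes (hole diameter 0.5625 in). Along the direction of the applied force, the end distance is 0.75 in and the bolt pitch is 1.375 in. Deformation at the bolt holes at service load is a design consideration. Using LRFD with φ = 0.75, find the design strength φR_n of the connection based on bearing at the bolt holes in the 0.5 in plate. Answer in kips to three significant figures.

117 kips

Per bolt r_n = 1.2 l_c t F_u ≤ 2.4 d t F_u; upper limit = 2.4 × 0.5 × 0.5 × 70 = 42 kips.
Edge bolt: l_c = 0.75 − 0.5625/2 = 0.4688 in → 1.2 × 0.4688 × 0.5 × 70 = 19.69 → r_n = 19.69 kips.
Interior bolts: l_c = 1.375 − 0.5625 = 0.8125 in → 1.2 × 0.8125 × 0.5 × 70 = 34.12 → r_n = 34.12 kips.
R_n = 1 × 19.69 + 4 × 34.12 = 156.2 kips.
Design strength φR_n = 0.75 × 156.2 = 117 kips.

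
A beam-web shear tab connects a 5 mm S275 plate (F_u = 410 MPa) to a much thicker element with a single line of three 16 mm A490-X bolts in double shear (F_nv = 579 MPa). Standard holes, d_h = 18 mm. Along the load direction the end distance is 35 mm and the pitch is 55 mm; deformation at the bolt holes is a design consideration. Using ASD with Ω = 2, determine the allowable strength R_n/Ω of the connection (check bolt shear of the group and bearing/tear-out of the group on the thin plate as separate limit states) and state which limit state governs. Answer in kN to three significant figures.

Bolt shear: A_b = π·16²/4 = 201.1 mm²; R_n = 579 × 201.1 × 3 × 2 / 1000 = 698.5 kN → 698.5 / 2 = 349 kN.
Bearing (1.2 l_c t F_u ≤ 2.4 d t F_u): upper limit = 2.4·16·5·410 / 1000 = 78.72 kN.
  Edge l_c = 35 − 18/2 = 26 → r_n = 63.96 kN; interior l_c = 55 − 18 = 37 → r_n = 78.72 kN.
  R_n,bearing = 1·63.96 + 2·78.72 = 221.4 kN → 221.4 / 2 = 111 kN.
Bearing governs: 111 kN.

111 kN (bearing governs)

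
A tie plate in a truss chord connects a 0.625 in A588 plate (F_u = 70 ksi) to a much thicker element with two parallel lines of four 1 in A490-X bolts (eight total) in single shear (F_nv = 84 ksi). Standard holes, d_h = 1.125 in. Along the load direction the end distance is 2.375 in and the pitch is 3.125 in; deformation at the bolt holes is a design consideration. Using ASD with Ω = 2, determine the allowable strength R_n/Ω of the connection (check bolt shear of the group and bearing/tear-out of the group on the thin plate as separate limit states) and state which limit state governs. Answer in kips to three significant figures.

264 kips (bolt shear governs)

Bolt shear: A_b = π·1²/4 = 0.7854 in²; R_n = 84 × 0.7854 × 8 × 1 = 527.8 kips → 527.8 / 2 = 264 kips.
Bearing (1.2 l_c t F_u ≤ 2.4 d t F_u): upper limit = 2.4·1·0.625·70 = 105 kips.
  Edge l_c = 2.375 − 1.125/2 = 1.812 → r_n = 95.16 kips; interior l_c = 3.125 − 1.125 = 2 → r_n = 105 kips.
  R_n,bearing = 2·95.16 + 6·105 = 820.3 kips → 820.3 / 2 = 410 kips.
Bolt shear governs: 264 kips.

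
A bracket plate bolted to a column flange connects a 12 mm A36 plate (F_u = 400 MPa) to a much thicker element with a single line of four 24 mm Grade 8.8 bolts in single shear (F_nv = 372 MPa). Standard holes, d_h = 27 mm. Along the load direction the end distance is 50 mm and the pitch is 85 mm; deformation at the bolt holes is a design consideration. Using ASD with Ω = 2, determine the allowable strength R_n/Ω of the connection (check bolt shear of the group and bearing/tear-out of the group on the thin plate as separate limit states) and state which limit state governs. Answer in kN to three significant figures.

337 kN (bolt shear governs)

Bolt shear: A_b = π·24²/4 = 452.4 mm²; R_n = 372 × 452.4 × 4 × 1 / 1000 = 673.2 kN → 673.2 / 2 = 337 kN.
Bearing (1.2 l_c t F_u ≤ 2.4 d t F_u): upper limit = 2.4·24·12·400 / 1000 = 276.5 kN.
  Edge l_c = 50 − 27/2 = 36.5 → r_n = 210.2 kN; interior l_c = 85 − 27 = 58 → r_n = 276.5 kN.
  R_n,bearing = 1·210.2 + 3·276.5 = 1040 kN → 1040 / 2 = 520 kN.
Bolt shear governs: 337 kN.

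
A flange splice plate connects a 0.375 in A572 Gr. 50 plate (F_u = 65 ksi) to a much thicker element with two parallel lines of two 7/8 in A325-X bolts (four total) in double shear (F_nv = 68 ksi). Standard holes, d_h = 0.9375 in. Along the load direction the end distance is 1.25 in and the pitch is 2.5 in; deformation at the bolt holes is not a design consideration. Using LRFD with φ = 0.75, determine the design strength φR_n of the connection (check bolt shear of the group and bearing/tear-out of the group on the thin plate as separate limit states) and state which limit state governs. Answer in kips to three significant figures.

Bolt shear: A_b = π·0.875²/4 = 0.6013 in²; R_n = 68 × 0.6013 × 4 × 2 = 327.1 kips → 0.75 × 327.1 = 245 kips.
Bearing (1.5 l_c t F_u ≤ 3.0 d t F_u): upper limit = 3.0·0.875·0.375·65 = 63.98 kips.
  Edge l_c = 1.25 − 0.9375/2 = 0.7812 → r_n = 28.56 kips; interior l_c = 2.5 − 0.9375 = 1.562 → r_n = 57.13 kips.
  R_n,bearing = 2·28.56 + 2·57.13 = 171.4 kips → 0.75 × 171.4 = 129 kips.
Bearing governs: 129 kips.

129 kips (bearing governs)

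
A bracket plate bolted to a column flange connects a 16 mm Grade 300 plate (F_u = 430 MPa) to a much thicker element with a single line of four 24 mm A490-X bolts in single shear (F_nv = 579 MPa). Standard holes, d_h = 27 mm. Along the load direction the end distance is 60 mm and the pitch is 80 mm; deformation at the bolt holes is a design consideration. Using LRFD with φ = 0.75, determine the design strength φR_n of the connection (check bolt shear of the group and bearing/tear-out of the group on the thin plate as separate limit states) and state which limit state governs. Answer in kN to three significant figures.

Bolt shear: A_b = π·24²/4 = 452.4 mm²; R_n = 579 × 452.4 × 4 × 1 / 1000 = 1048 kN → 0.75 × 1048 = 786 kN.
Bearing (1.2 l_c t F_u ≤ 2.4 d t F_u): upper limit = 2.4·24·16·430 / 1000 = 396.3 kN.
  Edge l_c = 60 − 27/2 = 46.5 → r_n = 383.9 kN; interior l_c = 80 − 27 = 53 → r_n = 396.3 kN.
  R_n,bearing = 1·383.9 + 3·396.3 = 1573 kN → 0.75 × 1573 = 1180 kN.
Bolt shear governs: 786 kN.

786 kN (bolt shear governs)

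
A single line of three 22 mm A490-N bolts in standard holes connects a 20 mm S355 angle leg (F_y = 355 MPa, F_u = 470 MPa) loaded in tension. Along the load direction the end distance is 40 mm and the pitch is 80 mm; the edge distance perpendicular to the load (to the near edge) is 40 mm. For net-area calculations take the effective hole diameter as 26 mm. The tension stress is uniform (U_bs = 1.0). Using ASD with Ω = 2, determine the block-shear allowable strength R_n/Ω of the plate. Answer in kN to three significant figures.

508 kN

Shear plane L_v = 40 + 2·80 = 200 mm; A_gv = 200 × 20 = 4000 mm².
A_nv = (200 − 2.5·26) × 20 = 2700 mm².
A_nt = (40 − 0.5·26) × 20 = 540 mm².
0.6 F_u A_nv = 761.4 kN; 0.6 F_y A_gv = 852 kN → shear rupture governs the shear term.
R_n = 761.4 + 1.0 × 470 × 540 / 1000 = 1015 kN.
Allowable strength R_n/Ω = 1015 / 2 = 508 kN.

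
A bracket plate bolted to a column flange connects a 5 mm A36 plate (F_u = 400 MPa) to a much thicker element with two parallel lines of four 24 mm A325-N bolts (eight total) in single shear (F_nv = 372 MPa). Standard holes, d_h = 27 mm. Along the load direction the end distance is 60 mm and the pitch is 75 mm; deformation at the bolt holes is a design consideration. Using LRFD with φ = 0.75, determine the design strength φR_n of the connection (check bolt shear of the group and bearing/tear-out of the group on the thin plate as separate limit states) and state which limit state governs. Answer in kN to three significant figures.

Bolt shear: A_b = π·24²/4 = 452.4 mm²; R_n = 372 × 452.4 × 8 × 1 / 1000 = 1346 kN → 0.75 × 1346 = 1010 kN.
Bearing (1.2 l_c t F_u ≤ 2.4 d t F_u): upper limit = 2.4·24·5·400 / 1000 = 115.2 kN.
  Edge l_c = 60 − 27/2 = 46.5 → r_n = 111.6 kN; interior l_c = 75 − 27 = 48 → r_n = 115.2 kN.
  R_n,bearing = 2·111.6 + 6·115.2 = 914.4 kN → 0.75 × 914.4 = 686 kN.
Bearing governs: 686 kN.

686 kN (bearing governs)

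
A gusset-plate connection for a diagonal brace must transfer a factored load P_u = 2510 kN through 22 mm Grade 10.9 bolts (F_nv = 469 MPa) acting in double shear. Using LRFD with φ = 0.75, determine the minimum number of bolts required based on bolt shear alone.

A_b = π·22²/4 = 380.1 mm².
Per-bolt design strength φR_n = 0.75 × 469 × 380.1 × 2 / 1000 = 267.4 kN.
n ≥ 2510 / 267.4 = 9.386 → use 10 bolts.

10 bolts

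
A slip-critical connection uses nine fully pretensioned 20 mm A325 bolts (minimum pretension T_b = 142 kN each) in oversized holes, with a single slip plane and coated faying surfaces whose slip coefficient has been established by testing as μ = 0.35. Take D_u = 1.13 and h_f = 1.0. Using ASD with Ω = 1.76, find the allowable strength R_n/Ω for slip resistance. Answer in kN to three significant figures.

287 kN

R_n = μ · D_u · h_f · T_b · n_s · n_b = 0.35 × 1.13 × 1.0 × 142 × 1 × 9 = 505.4 kN.
Allowable strength R_n/Ω = 505.4 / 1.76 = 287 kN.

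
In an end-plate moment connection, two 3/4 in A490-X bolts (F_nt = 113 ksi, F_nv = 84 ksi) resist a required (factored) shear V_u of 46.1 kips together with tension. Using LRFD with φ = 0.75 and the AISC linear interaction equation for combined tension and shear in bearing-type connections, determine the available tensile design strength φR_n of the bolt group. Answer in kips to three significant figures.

A_b = π·0.75²/4 = 0.4418 in²; f_rv = 46.1 / (2 × 0.4418) = 52.17 ksi.
F'_nt = 1.3 F_nt − (F_nt / φF_nv) f_rv = 1.3·113 − (113/(0.75·84))·52.17 = 53.32 ksi, capped at F_nt → F'_nt = 53.32 ksi.
R_n = F'_nt · A_b · n = 53.32 × 0.4418 × 2 = 47.11 kips.
Design strength φR_n = 0.75 × 47.11 = 35.3 kips.

35.3 kips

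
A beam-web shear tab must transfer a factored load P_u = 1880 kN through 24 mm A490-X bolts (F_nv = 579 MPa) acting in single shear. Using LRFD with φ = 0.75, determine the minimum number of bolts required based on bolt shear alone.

10 bolts

A_b = π·24²/4 = 452.4 mm².
Per-bolt design strength φR_n = 0.75 × 579 × 452.4 × 1 / 1000 = 196.5 kN.
n ≥ 1880 / 196.5 = 9.57 → use 10 bolts.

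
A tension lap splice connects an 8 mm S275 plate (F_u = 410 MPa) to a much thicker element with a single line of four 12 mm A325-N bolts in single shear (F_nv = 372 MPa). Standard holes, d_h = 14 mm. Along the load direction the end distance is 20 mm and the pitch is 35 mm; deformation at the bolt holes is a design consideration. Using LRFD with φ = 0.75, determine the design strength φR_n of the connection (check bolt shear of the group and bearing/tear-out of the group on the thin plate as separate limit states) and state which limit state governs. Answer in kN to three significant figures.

Bolt shear: A_b = π·12²/4 = 113.1 mm²; R_n = 372 × 113.1 × 4 × 1 / 1000 = 168.3 kN → 0.75 × 168.3 = 126 kN.
Bearing (1.2 l_c t F_u ≤ 2.4 d t F_u): upper limit = 2.4·12·8·410 / 1000 = 94.46 kN.
  Edge l_c = 20 − 14/2 = 13 → r_n = 51.17 kN; interior l_c = 35 − 14 = 21 → r_n = 82.66 kN.
  R_n,bearing = 1·51.17 + 3·82.66 = 299.1 kN → 0.75 × 299.1 = 224 kN.
Bolt shear governs: 126 kN.

126 kN (bolt shear governs)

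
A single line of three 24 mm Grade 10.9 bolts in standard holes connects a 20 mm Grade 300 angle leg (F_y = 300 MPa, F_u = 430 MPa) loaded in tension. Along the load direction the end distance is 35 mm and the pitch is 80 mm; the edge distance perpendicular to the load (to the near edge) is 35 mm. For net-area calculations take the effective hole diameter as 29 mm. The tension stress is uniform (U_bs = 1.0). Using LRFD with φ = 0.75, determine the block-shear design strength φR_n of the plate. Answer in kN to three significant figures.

Shear plane L_v = 35 + 2·80 = 195 mm; A_gv = 195 × 20 = 3900 mm².
A_nv = (195 − 2.5·29) × 20 = 2450 mm².
A_nt = (35 − 0.5·29) × 20 = 410 mm².
0.6 F_u A_nv = 632.1 kN; 0.6 F_y A_gv = 702 kN → shear rupture governs the shear term.
R_n = 632.1 + 1.0 × 430 × 410 / 1000 = 808.4 kN.
Design strength φR_n = 0.75 × 808.4 = 606 kN.

606 kN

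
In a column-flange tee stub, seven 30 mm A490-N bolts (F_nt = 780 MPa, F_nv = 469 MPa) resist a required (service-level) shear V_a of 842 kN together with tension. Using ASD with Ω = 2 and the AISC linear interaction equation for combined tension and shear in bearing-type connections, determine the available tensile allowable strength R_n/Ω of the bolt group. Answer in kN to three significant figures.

A_b = π·30²/4 = 706.9 mm²; f_rv = 842 × 1000 / (7 × 706.9) = 170.2 MPa.
F'_nt = 1.3 F_nt − (Ω F_nt / F_nv) f_rv = 1.3·780 − (2·780/469)·170.2 = 448 MPa, capped at F_nt → F'_nt = 448 MPa.
R_n = F'_nt · A_b · n = 448 × 706.9 × 7 / 1000 = 2217 kN.
Allowable strength R_n/Ω = 2217 / 2 = 1110 kN.

1110 kN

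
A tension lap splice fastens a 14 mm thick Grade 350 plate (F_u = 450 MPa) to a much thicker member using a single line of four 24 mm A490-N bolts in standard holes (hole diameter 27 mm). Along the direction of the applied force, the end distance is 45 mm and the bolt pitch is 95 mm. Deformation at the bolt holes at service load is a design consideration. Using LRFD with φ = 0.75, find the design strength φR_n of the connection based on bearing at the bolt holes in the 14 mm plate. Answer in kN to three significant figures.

Per bolt r_n = 1.2 l_c t F_u ≤ 2.4 d t F_u; upper limit = 2.4 × 24 × 14 × 450 / 1000 = 362.9 kN.
Edge bolt: l_c = 45 − 27/2 = 31.5 mm → 1.2 × 31.5 × 14 × 450 / 1000 = 238.1 → r_n = 238.1 kN.
Interior bolts: l_c = 95 − 27 = 68 mm → 1.2 × 68 × 14 × 450 / 1000 = 514.1 → r_n = 362.9 kN.
R_n = 1 × 238.1 + 3 × 362.9 = 1327 kN.
Design strength φR_n = 0.75 × 1327 = 995 kN.

995 kN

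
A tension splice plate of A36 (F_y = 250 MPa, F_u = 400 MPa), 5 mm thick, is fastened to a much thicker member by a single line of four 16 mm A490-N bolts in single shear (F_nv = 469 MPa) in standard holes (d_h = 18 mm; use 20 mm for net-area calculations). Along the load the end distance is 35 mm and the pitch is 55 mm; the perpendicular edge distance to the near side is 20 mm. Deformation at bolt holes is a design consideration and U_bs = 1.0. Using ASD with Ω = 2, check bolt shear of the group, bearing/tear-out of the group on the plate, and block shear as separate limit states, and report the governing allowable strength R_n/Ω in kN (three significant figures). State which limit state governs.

85 kN (block shear governs)

Bolt shear: A_b = π·16²/4 = 201.1 mm²; R_n = 469 × 201.1 × 4 × 1 / 1000 = 377.2 kN → 377.2 / 2 = 189 kN.
Bearing: edge l_c = 26, r_n = 62.4 kN; interior l_c = 37, r_n = 76.8 kN; R_n = 62.4 + 3·76.8 = 292.8 kN → 146 kN.
Block shear: A_gv = 1000, A_nv = 650, A_nt = 50 mm²; R_n = min(0.6F_uA_nv, 0.6F_yA_gv) + U_bs·F_u·A_nt = 170 kN → 85 kN.
Block shear governs: 85 kN.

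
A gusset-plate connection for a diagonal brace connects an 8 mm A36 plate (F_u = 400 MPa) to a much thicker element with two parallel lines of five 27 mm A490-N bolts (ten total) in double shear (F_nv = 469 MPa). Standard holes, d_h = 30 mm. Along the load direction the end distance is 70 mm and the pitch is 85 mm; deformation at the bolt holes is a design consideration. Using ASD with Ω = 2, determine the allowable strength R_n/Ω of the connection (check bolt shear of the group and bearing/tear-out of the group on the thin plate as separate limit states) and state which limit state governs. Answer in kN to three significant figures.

Bolt shear: A_b = π·27²/4 = 572.6 mm²; R_n = 469 × 572.6 × 10 × 2 / 1000 = 5371 kN → 5371 / 2 = 2690 kN.
Bearing (1.2 l_c t F_u ≤ 2.4 d t F_u): upper limit = 2.4·27·8·400 / 1000 = 207.4 kN.
  Edge l_c = 70 − 30/2 = 55 → r_n = 207.4 kN; interior l_c = 85 − 30 = 55 → r_n = 207.4 kN.
  R_n,bearing = 2·207.4 + 8·207.4 = 2074 kN → 2074 / 2 = 1040 kN.
Bearing governs: 1040 kN.

1040 kN (bearing governs)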